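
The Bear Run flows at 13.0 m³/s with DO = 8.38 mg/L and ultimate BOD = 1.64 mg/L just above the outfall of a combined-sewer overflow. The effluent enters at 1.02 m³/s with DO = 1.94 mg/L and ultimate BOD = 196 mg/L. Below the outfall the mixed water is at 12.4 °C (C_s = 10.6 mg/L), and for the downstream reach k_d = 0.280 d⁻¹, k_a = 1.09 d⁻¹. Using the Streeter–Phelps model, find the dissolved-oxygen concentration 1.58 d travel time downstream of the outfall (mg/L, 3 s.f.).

Mixed DO = (13.0×8.38 + 1.02×1.94)/(13.0+1.02) = 110.9/14.02 = 7.911 mg/L.
Mixed L₀ = (13.0×1.64 + 1.02×196)/(14.02) = 221.2/14.02 = 15.78 mg/L.
Initial deficit D₀ = C_s − DO₀ = 10.6 − 7.911 = 2.689 mg/L.
D(1.58) = [0.280×15.78/(1.09−0.280)](e^(−0.280×1.58) − e^(−1.09×1.58)) + 2.689 e^(−1.09×1.58)
= 5.455 × (0.6425 − 0.1787) + 2.689 × 0.1787 = 3.010 mg/L.
DO = 10.6 − 3.010 = 7.590 mg/L.

DO ≈ 7.59 mg/L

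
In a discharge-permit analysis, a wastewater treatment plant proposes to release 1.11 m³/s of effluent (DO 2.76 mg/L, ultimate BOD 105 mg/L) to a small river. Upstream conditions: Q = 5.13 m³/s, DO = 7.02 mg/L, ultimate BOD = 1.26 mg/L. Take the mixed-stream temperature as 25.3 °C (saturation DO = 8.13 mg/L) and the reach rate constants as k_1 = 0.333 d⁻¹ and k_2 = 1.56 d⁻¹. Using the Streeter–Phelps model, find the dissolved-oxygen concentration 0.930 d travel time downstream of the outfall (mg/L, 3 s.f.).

DO ≈ 5.02 mg/L

Mixed DO = (5.13×7.02 + 1.11×2.76)/(5.13+1.11) = 39.08/6.240 = 6.262 mg/L.
Mixed L₀ = (5.13×1.26 + 1.11×105)/(6.240) = 123.0/6.240 = 19.71 mg/L.
Initial deficit D₀ = C_s − DO₀ = 8.13 − 6.262 = 1.868 mg/L.
D(0.930) = [0.333×19.71/(1.56−0.333)](e^(−0.333×0.930) − e^(−1.56×0.930)) + 1.868 e^(−1.56×0.930)
= 5.350 × (0.7337 − 0.2344) + 1.868 × 0.2344 = 3.109 mg/L.
DO = 8.13 − 3.109 = 5.021 mg/L.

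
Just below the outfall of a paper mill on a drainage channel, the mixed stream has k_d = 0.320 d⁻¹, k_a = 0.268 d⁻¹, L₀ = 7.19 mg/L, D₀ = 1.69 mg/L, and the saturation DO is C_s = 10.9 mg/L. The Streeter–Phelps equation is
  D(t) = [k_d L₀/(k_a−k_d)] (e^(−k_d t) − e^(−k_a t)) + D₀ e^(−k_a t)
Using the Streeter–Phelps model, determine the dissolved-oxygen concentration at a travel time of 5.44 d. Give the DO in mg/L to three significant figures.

DO ≈ 7.97 mg/L

k_d L₀/(k_a−k_d) = 0.320×7.19/(0.268−0.320) = 2.301/-0.05200 = -44.25 mg/L.
e^(−k_d t) = e^(−0.320×5.440) = 0.1754; e^(−k_a t) = e^(−0.268×5.440) = 0.2327.
D = -44.25 × (0.1754 − 0.2327) + 1.69 × 0.2327 = 2.537 + 0.3933 = 2.930 mg/L.
DO = C_s − D = 10.9 − 2.930 = 7.970 mg/L.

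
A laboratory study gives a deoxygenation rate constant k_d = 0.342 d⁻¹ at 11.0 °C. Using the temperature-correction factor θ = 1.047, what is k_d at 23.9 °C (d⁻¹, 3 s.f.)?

k_d ≈ 0.618 d⁻¹

k_d(T₂) = k_d(T₁) · θ^(T₂−T₁) = 0.342 × 1.047^(23.9−11.0)
= 0.342 × 1.047^12.9 = 0.342 × 1.808 = 0.6185 d⁻¹.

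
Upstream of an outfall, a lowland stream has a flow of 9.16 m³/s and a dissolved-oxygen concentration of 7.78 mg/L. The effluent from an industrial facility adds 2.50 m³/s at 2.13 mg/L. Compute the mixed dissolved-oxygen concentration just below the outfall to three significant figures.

6.57 mg/L

Flow-weighted mixing: C = (Q_r C_r + Q_w C_w)/(Q_r + Q_w)
= (9.16×7.78 + 2.50×2.13)/(9.16 + 2.50) = 76.59/11.66 = 6.569 mg/L.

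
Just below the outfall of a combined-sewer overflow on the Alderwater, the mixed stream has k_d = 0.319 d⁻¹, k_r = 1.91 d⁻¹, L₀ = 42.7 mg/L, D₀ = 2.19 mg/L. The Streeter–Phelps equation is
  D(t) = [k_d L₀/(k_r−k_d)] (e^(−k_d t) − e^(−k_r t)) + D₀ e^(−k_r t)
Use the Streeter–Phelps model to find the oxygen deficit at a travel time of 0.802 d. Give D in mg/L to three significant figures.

D ≈ 5.25 mg/L

k_d L₀/(k_r−k_d) = 0.319×42.7/(1.91−0.319) = 13.62/1.591 = 8.561 mg/L.
e^(−k_d t) = e^(−0.319×0.8020) = 0.7743; e^(−k_r t) = e^(−1.91×0.8020) = 0.2161.
D = 8.561 × (0.7743 − 0.2161) + 2.19 × 0.2161 = 4.778 + 0.4734 = 5.252 mg/L.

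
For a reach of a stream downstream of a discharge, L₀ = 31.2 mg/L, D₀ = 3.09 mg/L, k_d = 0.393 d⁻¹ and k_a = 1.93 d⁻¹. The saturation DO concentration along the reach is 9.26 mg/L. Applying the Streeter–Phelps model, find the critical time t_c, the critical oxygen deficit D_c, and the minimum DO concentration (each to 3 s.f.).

t_c ≈ 0.717 d; D_c ≈ 4.79 mg/L; min DO ≈ 4.47 mg/L

t_c = [1/(k_a−k_d)] ln[(k_a/k_d)(1 − D₀(k_a−k_d)/(k_d L₀))]
= [1/(1.93−0.393)] ln[(1.93/0.393)(1 − 3.09×1.537/(0.393×31.2))]
= (1/1.537) ln[4.911 × 0.6127] = 0.6506 × ln(3.009) = 0.6506 × 1.102 = 0.7167 d.
L(t_c) = L₀ e^(−k_d t_c) = 31.2 × 0.7545 = 23.54 mg/L, and at the critical point k_a D_c = k_d L, so D_c = (0.393/1.93) × 23.54 = 4.794 mg/L.
Minimum DO = C_s − D_c = 9.26 − 4.794 = 4.466 mg/L.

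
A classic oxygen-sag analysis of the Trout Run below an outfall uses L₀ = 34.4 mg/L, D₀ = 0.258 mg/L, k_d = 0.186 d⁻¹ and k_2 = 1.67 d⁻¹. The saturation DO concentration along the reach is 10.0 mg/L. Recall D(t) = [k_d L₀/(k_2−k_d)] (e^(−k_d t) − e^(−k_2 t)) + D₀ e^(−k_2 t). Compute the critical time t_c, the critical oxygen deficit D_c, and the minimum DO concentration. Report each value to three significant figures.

At the critical point dD/dt = 0, so k_d L₀ e^(−k_d t) = k_2 D. Substituting D(t) from the Streeter–Phelps equation and solving for t gives
t_c = ln[(k_2/k_d)(1 − D₀(k_2−k_d)/(k_d L₀))] / (k_2−k_d).
Here k_2−k_d = 1.484 d⁻¹ and 1 − D₀(k_2−k_d)/(k_d L₀) = 1 − 0.258×1.484/(0.186×34.4) = 0.9402, so
t_c = ln(8.978 × 0.9402) / 1.484 = 2.133 / 1.484 = 1.437 d.
L(t_c) = L₀ e^(−k_d t_c) = 34.4 × 0.7654 = 26.33 mg/L, and at the critical point k_2 D_c = k_d L, so D_c = (0.186/1.67) × 26.33 = 2.933 mg/L.
Minimum DO = C_s − D_c = 10.0 − 2.933 = 7.067 mg/L.

t_c ≈ 1.44 d; D_c ≈ 2.93 mg/L; min DO ≈ 7.07 mg/L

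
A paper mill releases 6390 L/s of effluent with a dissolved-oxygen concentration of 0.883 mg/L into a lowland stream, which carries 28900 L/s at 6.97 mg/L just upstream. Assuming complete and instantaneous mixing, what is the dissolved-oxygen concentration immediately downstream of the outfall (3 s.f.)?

Flow-weighted mixing: C = (Q_r C_r + Q_w C_w)/(Q_r + Q_w)
= (28900×6.97 + 6390×0.883)/(28900 + 6390) = 207100/35290 = 5.868 mg/L.

5.87 mg/L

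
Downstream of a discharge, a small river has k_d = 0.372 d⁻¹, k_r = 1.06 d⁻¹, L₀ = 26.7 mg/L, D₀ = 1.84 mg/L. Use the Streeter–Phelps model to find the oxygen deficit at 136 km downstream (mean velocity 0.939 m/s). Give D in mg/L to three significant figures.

Travel time t = x/v = 136 km / (0.939 m/s) = 136000 m / 0.939 m/s = 144800 s = 1.676 d.
k_d L₀/(k_r−k_d) = 0.372×26.7/(1.06−0.372) = 9.932/0.6880 = 14.44 mg/L.
e^(−k_d t) = e^(−0.372×1.676) = 0.5360; e^(−k_r t) = e^(−1.06×1.676) = 0.1692.
D = 14.44 × (0.5360 − 0.1692) + 1.84 × 0.1692 = 5.296 + 0.3113 = 5.607 mg/L.

D ≈ 5.61 mg/L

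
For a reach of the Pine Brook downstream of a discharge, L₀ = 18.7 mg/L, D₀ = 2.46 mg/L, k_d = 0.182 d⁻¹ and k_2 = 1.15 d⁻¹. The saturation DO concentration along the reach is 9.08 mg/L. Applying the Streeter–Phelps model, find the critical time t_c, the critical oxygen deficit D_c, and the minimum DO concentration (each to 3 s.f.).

t_c ≈ 0.662 d; D_c ≈ 2.62 mg/L; min DO ≈ 6.46 mg/L

With k_2/k_d = 6.319 and 1 − D₀(k_2−k_d)/(k_d L₀) = 0.3003,
t_c = ln(6.319 × 0.3003) / (1.15 − 0.182) = ln(1.898) / 0.9680 = 0.6406/0.9680 = 0.6618 d.
D_c = (k_d/k_2) L₀ e^(−k_d t_c) = (0.182/1.15) × 18.7 × e^(−0.182×0.6618) = 0.1583 × 18.7 × 0.8865 = 2.624 mg/L.
Minimum DO = C_s − D_c = 9.08 − 2.624 = 6.456 mg/L.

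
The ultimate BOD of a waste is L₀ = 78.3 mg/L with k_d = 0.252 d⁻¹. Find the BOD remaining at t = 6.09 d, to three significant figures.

L_t = L₀ e^(−k_d t) = 78.3 × e^(−0.252×6.09) = 78.3 × 0.2155 = 16.88 mg/L.

L ≈ 16.9 mg/L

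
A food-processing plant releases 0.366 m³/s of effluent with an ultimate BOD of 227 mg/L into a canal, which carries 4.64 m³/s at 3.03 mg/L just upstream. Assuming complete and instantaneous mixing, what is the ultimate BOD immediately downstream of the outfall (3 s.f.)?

Flow-weighted mixing: C = (Q_r C_r + Q_w C_w)/(Q_r + Q_w)
= (4.64×3.03 + 0.366×227)/(4.64 + 0.366) = 97.14/5.006 = 19.40 mg/L.

19.4 mg/L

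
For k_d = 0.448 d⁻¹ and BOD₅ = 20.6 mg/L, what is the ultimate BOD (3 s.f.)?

BOD₅ = L₀(1 − e^(−5k_d)) ⇒ L₀ = BOD₅ / (1 − e^(−5×0.448))
= 20.6 / (1 − 0.1065) = 20.6 / 0.8935 = 23.05 mg/L.

L₀ ≈ 23.1 mg/L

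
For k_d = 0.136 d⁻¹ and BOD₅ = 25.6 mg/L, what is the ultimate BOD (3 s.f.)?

BOD₅ = L₀(1 − e^(−5k_d)) ⇒ L₀ = BOD₅ / (1 − e^(−5×0.136))
= 25.6 / (1 − 0.5066) = 25.6 / 0.4934 = 51.89 mg/L.

L₀ ≈ 51.9 mg/L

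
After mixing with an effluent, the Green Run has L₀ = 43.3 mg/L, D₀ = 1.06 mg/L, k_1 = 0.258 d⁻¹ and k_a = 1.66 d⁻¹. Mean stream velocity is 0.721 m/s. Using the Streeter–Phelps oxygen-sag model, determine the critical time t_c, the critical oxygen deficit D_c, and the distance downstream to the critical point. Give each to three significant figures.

t_c ≈ 1.23 d; D_c ≈ 4.90 mg/L; x_c ≈ 76.4 km

At the critical point dD/dt = 0, so k_1 L₀ e^(−k_1 t) = k_a D. Substituting D(t) from the Streeter–Phelps equation and solving for t gives
t_c = ln[(k_a/k_1)(1 − D₀(k_a−k_1)/(k_1 L₀))] / (k_a−k_1).
Here k_a−k_1 = 1.402 d⁻¹ and 1 − D₀(k_a−k_1)/(k_1 L₀) = 1 − 1.06×1.402/(0.258×43.3) = 0.8670, so
t_c = ln(6.434 × 0.8670) / 1.402 = 1.719 / 1.402 = 1.226 d.
L(t_c) = L₀ e^(−k_1 t_c) = 43.3 × 0.7288 = 31.56 mg/L, and at the critical point k_a D_c = k_1 L, so D_c = (0.258/1.66) × 31.56 = 4.905 mg/L.
x_c = v t_c = 0.721 m/s × 1.226 d × 86400 s/d = 76370 m ≈ 76.4 km.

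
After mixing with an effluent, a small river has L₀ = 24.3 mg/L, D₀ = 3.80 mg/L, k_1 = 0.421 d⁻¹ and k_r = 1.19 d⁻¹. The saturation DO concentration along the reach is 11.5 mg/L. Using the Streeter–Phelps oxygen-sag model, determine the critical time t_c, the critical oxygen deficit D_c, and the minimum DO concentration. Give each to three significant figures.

At the critical point dD/dt = 0, so k_1 L₀ e^(−k_1 t) = k_r D. Substituting D(t) from the Streeter–Phelps equation and solving for t gives
t_c = ln[(k_r/k_1)(1 − D₀(k_r−k_1)/(k_1 L₀))] / (k_r−k_1).
Here k_r−k_1 = 0.7690 d⁻¹ and 1 − D₀(k_r−k_1)/(k_1 L₀) = 1 − 3.80×0.7690/(0.421×24.3) = 0.7144, so
t_c = ln(2.827 × 0.7144) / 0.7690 = 0.7027 / 0.7690 = 0.9138 d.
D_c = (k_1/k_r) L₀ e^(−k_1 t_c) = (0.421/1.19) × 24.3 × e^(−0.421×0.9138) = 0.3538 × 24.3 × 0.6807 = 5.851 mg/L.
Minimum DO = C_s − D_c = 11.5 − 5.851 = 5.649 mg/L.

t_c ≈ 0.914 d; D_c ≈ 5.85 mg/L; min DO ≈ 5.65 mg/L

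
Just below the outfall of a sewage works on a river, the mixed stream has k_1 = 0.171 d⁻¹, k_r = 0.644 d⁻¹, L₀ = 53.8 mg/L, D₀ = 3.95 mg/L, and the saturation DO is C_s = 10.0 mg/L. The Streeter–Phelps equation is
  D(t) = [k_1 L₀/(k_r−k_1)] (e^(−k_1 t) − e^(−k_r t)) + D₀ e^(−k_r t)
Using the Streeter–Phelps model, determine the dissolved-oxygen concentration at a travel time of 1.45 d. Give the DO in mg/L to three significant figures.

DO ≈ 0.914 mg/L

k_1 L₀/(k_r−k_1) = 0.171×53.8/(0.644−0.171) = 9.200/0.4730 = 19.45 mg/L.
e^(−k_1 t) = e^(−0.171×1.450) = 0.7804; e^(−k_r t) = e^(−0.644×1.450) = 0.3931.
D = 19.45 × (0.7804 − 0.3931) + 3.95 × 0.3931 = 7.534 + 1.553 = 9.086 mg/L.
DO = C_s − D = 10.0 − 9.086 = 0.9137 mg/L.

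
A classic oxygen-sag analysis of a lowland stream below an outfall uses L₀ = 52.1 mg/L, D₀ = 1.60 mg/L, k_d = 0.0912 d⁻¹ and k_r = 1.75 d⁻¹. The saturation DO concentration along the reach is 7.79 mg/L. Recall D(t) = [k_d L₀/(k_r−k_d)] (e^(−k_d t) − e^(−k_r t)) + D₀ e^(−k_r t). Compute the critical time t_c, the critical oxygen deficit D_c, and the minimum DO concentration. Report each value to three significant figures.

t_c ≈ 1.29 d; D_c ≈ 2.41 mg/L; min DO ≈ 5.38 mg/L

With k_r/k_d = 19.19 and 1 − D₀(k_r−k_d)/(k_d L₀) = 0.4414,
t_c = ln(19.19 × 0.4414) / (1.75 − 0.0912) = ln(8.470) / 1.659 = 2.137/1.659 = 1.288 d.
L(t_c) = L₀ e^(−k_d t_c) = 52.1 × 0.8892 = 46.33 mg/L, and at the critical point k_r D_c = k_d L, so D_c = (0.0912/1.75) × 46.33 = 2.414 mg/L.
Minimum DO = C_s − D_c = 7.79 − 2.414 = 5.376 mg/L.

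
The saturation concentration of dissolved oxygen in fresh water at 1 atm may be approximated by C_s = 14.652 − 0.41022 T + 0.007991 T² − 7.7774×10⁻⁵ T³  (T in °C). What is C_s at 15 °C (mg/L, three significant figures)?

C_s ≈ 10.0 mg/L

C_s = 14.652 − 0.41022×15 + 0.007991×15² − 7.7774×10⁻⁵×15³ = 10.03 mg/L.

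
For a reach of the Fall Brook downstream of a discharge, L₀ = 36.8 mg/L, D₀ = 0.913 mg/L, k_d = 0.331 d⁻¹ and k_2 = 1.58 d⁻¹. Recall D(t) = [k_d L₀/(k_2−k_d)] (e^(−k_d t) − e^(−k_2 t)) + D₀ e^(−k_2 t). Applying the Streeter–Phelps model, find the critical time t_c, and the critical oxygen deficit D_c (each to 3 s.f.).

t_c ≈ 1.17 d; D_c ≈ 5.23 mg/L

At the critical point dD/dt = 0, so k_d L₀ e^(−k_d t) = k_2 D. Substituting D(t) from the Streeter–Phelps equation and solving for t gives
t_c = ln[(k_2/k_d)(1 − D₀(k_2−k_d)/(k_d L₀))] / (k_2−k_d).
Here k_2−k_d = 1.249 d⁻¹ and 1 − D₀(k_2−k_d)/(k_d L₀) = 1 − 0.913×1.249/(0.331×36.8) = 0.9064, so
t_c = ln(4.773 × 0.9064) / 1.249 = 1.465 / 1.249 = 1.173 d.
D_c = (k_d/k_2) L₀ e^(−k_d t_c) = (0.331/1.58) × 36.8 × e^(−0.331×1.173) = 0.2095 × 36.8 × 0.6783 = 5.229 mg/L.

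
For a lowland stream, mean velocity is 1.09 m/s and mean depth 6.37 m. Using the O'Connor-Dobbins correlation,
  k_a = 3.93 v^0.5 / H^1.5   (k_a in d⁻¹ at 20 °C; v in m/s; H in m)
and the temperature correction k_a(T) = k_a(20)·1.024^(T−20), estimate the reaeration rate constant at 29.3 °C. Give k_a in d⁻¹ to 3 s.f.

k_a(20) = 3.93 × 1.09^0.5 / 6.37^1.5 = 3.93 × 1.044 / 16.08 = 0.2552 d⁻¹.
k_a(29.3) = 0.2552 × 1.024^(29.3−20) = 0.2552 × 1.247 = 0.3182 d⁻¹.

k_a ≈ 0.318 d⁻¹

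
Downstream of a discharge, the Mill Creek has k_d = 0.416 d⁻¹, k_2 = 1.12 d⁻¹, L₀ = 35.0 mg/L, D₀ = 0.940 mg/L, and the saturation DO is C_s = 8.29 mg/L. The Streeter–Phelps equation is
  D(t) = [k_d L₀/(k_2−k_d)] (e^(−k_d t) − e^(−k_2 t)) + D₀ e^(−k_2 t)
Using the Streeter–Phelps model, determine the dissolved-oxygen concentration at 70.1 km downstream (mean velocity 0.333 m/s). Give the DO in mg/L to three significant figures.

Travel time t = x/v = 70.1 km / (0.333 m/s) = 70100 m / 0.333 m/s = 210500 s = 2.436 d.
k_d L₀/(k_2−k_d) = 0.416×35.0/(1.12−0.416) = 14.56/0.7040 = 20.68 mg/L.
e^(−k_d t) = e^(−0.416×2.436) = 0.3629; e^(−k_2 t) = e^(−1.12×2.436) = 0.06529.
D = 20.68 × (0.3629 − 0.06529) + 0.940 × 0.06529 = 6.155 + 0.06138 = 6.217 mg/L.
DO = C_s − D = 8.29 − 6.217 = 2.073 mg/L.

DO ≈ 2.07 mg/L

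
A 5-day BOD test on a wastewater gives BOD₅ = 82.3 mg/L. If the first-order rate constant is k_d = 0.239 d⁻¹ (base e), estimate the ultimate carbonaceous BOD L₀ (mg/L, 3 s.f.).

L₀ ≈ 118 mg/L

BOD₅ = L₀(1 − e^(−5k_d)) ⇒ L₀ = BOD₅ / (1 − e^(−5×0.239))
= 82.3 / (1 − 0.3027) = 82.3 / 0.6973 = 118.0 mg/L.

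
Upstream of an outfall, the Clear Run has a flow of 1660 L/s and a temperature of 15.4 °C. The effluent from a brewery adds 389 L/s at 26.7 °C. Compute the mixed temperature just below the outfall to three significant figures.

Flow-weighted mixing: C = (Q_r C_r + Q_w C_w)/(Q_r + Q_w)
= (1660×15.4 + 389×26.7)/(1660 + 389) = 35950/2049 = 17.55 °C.

17.5 °C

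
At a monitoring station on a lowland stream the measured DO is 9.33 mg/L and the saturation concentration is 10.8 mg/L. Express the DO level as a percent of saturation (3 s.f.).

% saturation = C/C_s × 100 = 9.33/10.8 × 100 = 86.4 %.

86.4 % saturation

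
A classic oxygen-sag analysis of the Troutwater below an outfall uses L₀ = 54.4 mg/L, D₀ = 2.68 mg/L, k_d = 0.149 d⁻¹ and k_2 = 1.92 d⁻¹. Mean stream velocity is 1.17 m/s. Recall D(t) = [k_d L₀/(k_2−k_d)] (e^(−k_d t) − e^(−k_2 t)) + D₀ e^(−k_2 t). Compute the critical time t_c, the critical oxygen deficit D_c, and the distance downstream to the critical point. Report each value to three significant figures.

t_c ≈ 0.946 d; D_c ≈ 3.67 mg/L; x_c ≈ 95.6 km

With k_2/k_d = 12.89 and 1 − D₀(k_2−k_d)/(k_d L₀) = 0.4144,
t_c = ln(12.89 × 0.4144) / (1.92 − 0.149) = ln(5.340) / 1.771 = 1.675/1.771 = 0.9460 d.
D_c = (k_d/k_2) L₀ e^(−k_d t_c) = (0.149/1.92) × 54.4 × e^(−0.149×0.9460) = 0.07760 × 54.4 × 0.8685 = 3.667 mg/L.
x_c = v t_c = 1.17 m/s × 0.9460 d × 86400 s/d = 95630 m ≈ 95.6 km.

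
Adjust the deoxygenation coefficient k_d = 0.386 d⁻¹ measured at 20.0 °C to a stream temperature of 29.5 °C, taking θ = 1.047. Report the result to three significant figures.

k_d ≈ 0.597 d⁻¹

k_d(T₂) = k_d(T₁) · θ^(T₂−T₁) = 0.386 × 1.047^(29.5−20.0)
= 0.386 × 1.047^9.50 = 0.386 × 1.547 = 0.5971 d⁻¹.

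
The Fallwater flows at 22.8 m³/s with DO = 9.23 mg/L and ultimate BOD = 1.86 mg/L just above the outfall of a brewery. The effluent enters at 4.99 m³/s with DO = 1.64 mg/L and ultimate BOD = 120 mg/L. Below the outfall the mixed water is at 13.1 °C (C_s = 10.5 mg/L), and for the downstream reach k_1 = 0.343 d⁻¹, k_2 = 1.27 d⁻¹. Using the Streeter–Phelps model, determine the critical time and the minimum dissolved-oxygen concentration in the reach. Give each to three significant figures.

t_c ≈ 1.01 d; minimum DO ≈ 6.10 mg/L

Mixed DO = (22.8×9.23 + 4.99×1.64)/(22.8+4.99) = 218.6/27.79 = 7.867 mg/L.
Mixed L₀ = (22.8×1.86 + 4.99×120)/(27.79) = 641.2/27.79 = 23.07 mg/L.
Initial deficit D₀ = C_s − DO₀ = 10.5 − 7.867 = 2.633 mg/L.
t_c = (1/0.9270) ln[(1.27/0.343)(1 − 2.633×0.9270/(0.343×23.07))] = 1.079 × ln(2.561) = 1.014 d.
D_c = (0.343/1.27) × 23.07 × e^(−0.343×1.014) = 0.2701 × 23.07 × 0.7062 = 4.400 mg/L.
Minimum DO = 10.5 − 4.400 = 6.100 mg/L.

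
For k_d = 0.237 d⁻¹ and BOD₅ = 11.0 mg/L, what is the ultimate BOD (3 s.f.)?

L₀ ≈ 15.8 mg/L

BOD₅ = L₀(1 − e^(−5k_d)) ⇒ L₀ = BOD₅ / (1 − e^(−5×0.237))
= 11.0 / (1 − 0.3057) = 11.0 / 0.6943 = 15.84 mg/L.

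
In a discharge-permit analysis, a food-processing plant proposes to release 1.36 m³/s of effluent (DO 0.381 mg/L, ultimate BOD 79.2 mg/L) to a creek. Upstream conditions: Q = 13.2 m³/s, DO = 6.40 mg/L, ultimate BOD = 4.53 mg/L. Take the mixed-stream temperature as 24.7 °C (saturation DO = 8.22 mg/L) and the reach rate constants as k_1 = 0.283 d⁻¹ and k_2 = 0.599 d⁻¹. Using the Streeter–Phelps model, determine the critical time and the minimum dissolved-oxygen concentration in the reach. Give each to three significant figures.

Mixed DO = (13.2×6.40 + 1.36×0.381)/(13.2+1.36) = 85.00/14.56 = 5.838 mg/L.
Mixed L₀ = (13.2×4.53 + 1.36×79.2)/(14.56) = 167.5/14.56 = 11.50 mg/L.
Initial deficit D₀ = C_s − DO₀ = 8.22 − 5.838 = 2.382 mg/L.
t_c = (1/0.3160) ln[(0.599/0.283)(1 − 2.382×0.3160/(0.283×11.50))] = 3.165 × ln(1.627) = 1.541 d.
D_c = (0.283/0.599) × 11.50 × e^(−0.283×1.541) = 0.4725 × 11.50 × 0.6466 = 3.515 mg/L.
Minimum DO = 8.22 − 3.515 = 4.705 mg/L.

t_c ≈ 1.54 d; minimum DO ≈ 4.71 mg/L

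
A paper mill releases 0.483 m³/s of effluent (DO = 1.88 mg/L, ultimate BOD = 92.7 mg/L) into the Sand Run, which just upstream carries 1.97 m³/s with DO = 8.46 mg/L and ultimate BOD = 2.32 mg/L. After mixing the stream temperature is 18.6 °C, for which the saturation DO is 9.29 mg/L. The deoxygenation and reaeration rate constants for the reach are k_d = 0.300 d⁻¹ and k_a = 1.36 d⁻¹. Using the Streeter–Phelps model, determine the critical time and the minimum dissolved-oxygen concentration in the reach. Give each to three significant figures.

Mixed DO = (1.97×8.46 + 0.483×1.88)/(1.97+0.483) = 17.57/2.453 = 7.164 mg/L.
Mixed L₀ = (1.97×2.32 + 0.483×92.7)/(2.453) = 49.34/2.453 = 20.12 mg/L.
Initial deficit D₀ = C_s − DO₀ = 9.29 − 7.164 = 2.126 mg/L.
t_c = (1/1.060) ln[(1.36/0.300)(1 − 2.126×1.060/(0.300×20.12))] = 0.9434 × ln(2.841) = 0.9850 d.
D_c = (0.300/1.36) × 20.12 × e^(−0.300×0.9850) = 0.2206 × 20.12 × 0.7442 = 3.302 mg/L.
Minimum DO = 9.29 − 3.302 = 5.988 mg/L.

t_c ≈ 0.985 d; minimum DO ≈ 5.99 mg/L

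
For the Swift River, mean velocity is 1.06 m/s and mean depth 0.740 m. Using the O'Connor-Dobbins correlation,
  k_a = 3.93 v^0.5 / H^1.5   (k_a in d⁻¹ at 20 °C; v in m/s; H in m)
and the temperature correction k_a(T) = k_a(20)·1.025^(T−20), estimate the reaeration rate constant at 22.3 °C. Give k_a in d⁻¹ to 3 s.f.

k_a ≈ 6.73 d⁻¹

k_a(20) = 3.93 × 1.06^0.5 / 0.740^1.5 = 3.93 × 1.030 / 0.6366 = 6.356 d⁻¹.
k_a(22.3) = 6.356 × 1.025^(22.3−20) = 6.356 × 1.058 = 6.728 d⁻¹.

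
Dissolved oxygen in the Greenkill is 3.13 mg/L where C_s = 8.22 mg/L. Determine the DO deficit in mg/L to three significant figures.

D = C_s − C = 8.22 − 3.13 = 5.09 mg/L.

D ≈ 5.09 mg/L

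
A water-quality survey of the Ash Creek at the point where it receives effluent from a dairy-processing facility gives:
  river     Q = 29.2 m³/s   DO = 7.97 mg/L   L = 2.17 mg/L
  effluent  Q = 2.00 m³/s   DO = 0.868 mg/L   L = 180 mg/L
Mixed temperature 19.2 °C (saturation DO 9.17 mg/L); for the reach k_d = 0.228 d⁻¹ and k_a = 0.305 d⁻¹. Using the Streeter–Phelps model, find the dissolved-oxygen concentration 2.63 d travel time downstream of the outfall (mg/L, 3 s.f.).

DO ≈ 4.38 mg/L

Mixed DO = (29.2×7.97 + 2.00×0.868)/(29.2+2.00) = 234.5/31.20 = 7.515 mg/L.
Mixed L₀ = (29.2×2.17 + 2.00×180)/(31.20) = 423.4/31.20 = 13.57 mg/L.
Initial deficit D₀ = C_s − DO₀ = 9.17 − 7.515 = 1.655 mg/L.
D(2.63) = [0.228×13.57/(0.305−0.228)](e^(−0.228×2.63) − e^(−0.305×2.63)) + 1.655 e^(−0.305×2.63)
= 40.18 × (0.5490 − 0.4484) + 1.655 × 0.4484 = 4.786 mg/L.
DO = 9.17 − 4.786 = 4.384 mg/L.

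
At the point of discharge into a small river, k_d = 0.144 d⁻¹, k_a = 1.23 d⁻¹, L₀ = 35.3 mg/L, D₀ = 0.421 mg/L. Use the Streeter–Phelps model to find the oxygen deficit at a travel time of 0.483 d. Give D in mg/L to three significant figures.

D ≈ 2.01 mg/L

k_d L₀/(k_a−k_d) = 0.144×35.3/(1.23−0.144) = 5.083/1.086 = 4.681 mg/L.
e^(−k_d t) = e^(−0.144×0.4830) = 0.9328; e^(−k_a t) = e^(−1.23×0.4830) = 0.5521.
D = 4.681 × (0.9328 − 0.5521) + 0.421 × 0.5521 = 1.782 + 0.2324 = 2.015 mg/L.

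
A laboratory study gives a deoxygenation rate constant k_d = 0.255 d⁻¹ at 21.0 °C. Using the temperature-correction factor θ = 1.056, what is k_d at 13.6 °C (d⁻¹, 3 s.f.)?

k_d(T₂) = k_d(T₁) · θ^(T₂−T₁) = 0.255 × 1.056^(13.6−21.0)
= 0.255 × 1.056^-7.40 = 0.255 × 0.6682 = 0.1704 d⁻¹.

k_d ≈ 0.170 d⁻¹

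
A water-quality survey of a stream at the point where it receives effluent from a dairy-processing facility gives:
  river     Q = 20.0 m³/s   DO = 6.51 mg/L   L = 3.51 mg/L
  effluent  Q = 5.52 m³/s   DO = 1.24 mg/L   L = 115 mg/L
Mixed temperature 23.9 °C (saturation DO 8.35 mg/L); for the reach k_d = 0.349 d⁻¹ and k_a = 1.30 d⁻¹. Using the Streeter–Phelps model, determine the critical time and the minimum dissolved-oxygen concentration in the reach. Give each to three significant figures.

Mixed DO = (20.0×6.51 + 5.52×1.24)/(20.0+5.52) = 137.0/25.52 = 5.370 mg/L.
Mixed L₀ = (20.0×3.51 + 5.52×115)/(25.52) = 705.0/25.52 = 27.63 mg/L.
Initial deficit D₀ = C_s − DO₀ = 8.35 − 5.370 = 2.980 mg/L.
t_c = (1/0.9510) ln[(1.30/0.349)(1 − 2.980×0.9510/(0.349×27.63))] = 1.052 × ln(2.630) = 1.017 d.
D_c = (0.349/1.30) × 27.63 × e^(−0.349×1.017) = 0.2685 × 27.63 × 0.7013 = 5.201 mg/L.
Minimum DO = 8.35 − 5.201 = 3.149 mg/L.

t_c ≈ 1.02 d; minimum DO ≈ 3.15 mg/L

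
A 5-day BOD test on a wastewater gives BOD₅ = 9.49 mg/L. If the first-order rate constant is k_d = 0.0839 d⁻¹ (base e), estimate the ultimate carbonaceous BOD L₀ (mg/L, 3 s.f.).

BOD₅ = L₀(1 − e^(−5k_d)) ⇒ L₀ = BOD₅ / (1 − e^(−5×0.0839))
= 9.49 / (1 − 0.6574) = 9.49 / 0.3426 = 27.70 mg/L.

L₀ ≈ 27.7 mg/L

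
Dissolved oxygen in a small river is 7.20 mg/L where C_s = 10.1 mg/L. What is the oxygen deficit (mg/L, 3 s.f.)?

D = C_s − C = 10.1 − 7.20 = 2.90 mg/L.

D ≈ 2.90 mg/L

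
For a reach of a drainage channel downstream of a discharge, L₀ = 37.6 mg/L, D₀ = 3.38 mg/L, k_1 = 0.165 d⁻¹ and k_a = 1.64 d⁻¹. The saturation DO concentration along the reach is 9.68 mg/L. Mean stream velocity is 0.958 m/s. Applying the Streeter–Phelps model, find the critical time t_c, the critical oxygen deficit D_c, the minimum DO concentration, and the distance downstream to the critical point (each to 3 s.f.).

At the critical point dD/dt = 0, so k_1 L₀ e^(−k_1 t) = k_a D. Substituting D(t) from the Streeter–Phelps equation and solving for t gives
t_c = ln[(k_a/k_1)(1 − D₀(k_a−k_1)/(k_1 L₀))] / (k_a−k_1).
Here k_a−k_1 = 1.475 d⁻¹ and 1 − D₀(k_a−k_1)/(k_1 L₀) = 1 − 3.38×1.475/(0.165×37.6) = 0.1964, so
t_c = ln(9.939 × 0.1964) / 1.475 = 0.6689 / 1.475 = 0.4535 d.
D_c = (k_1/k_a) L₀ e^(−k_1 t_c) = (0.165/1.64) × 37.6 × e^(−0.165×0.4535) = 0.1006 × 37.6 × 0.9279 = 3.510 mg/L.
Minimum DO = C_s − D_c = 9.68 − 3.510 = 6.170 mg/L.
x_c = v t_c = 0.958 m/s × 0.4535 d × 86400 s/d = 37540 m ≈ 37.5 km.

t_c ≈ 0.454 d; D_c ≈ 3.51 mg/L; min DO ≈ 6.17 mg/L; x_c ≈ 37.5 km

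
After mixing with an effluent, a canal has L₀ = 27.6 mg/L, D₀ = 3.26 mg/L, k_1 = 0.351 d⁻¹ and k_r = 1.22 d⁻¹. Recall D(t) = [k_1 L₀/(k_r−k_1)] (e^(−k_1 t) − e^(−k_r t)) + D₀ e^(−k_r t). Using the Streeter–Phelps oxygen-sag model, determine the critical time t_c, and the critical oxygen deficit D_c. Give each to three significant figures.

t_c ≈ 1.04 d; D_c ≈ 5.52 mg/L

At the critical point dD/dt = 0, so k_1 L₀ e^(−k_1 t) = k_r D. Substituting D(t) from the Streeter–Phelps equation and solving for t gives
t_c = ln[(k_r/k_1)(1 − D₀(k_r−k_1)/(k_1 L₀))] / (k_r−k_1).
Here k_r−k_1 = 0.8690 d⁻¹ and 1 − D₀(k_r−k_1)/(k_1 L₀) = 1 − 3.26×0.8690/(0.351×27.6) = 0.7076, so
t_c = ln(3.476 × 0.7076) / 0.8690 = 0.8999 / 0.8690 = 1.036 d.
D_c = (k_1/k_r) L₀ e^(−k_1 t_c) = (0.351/1.22) × 27.6 × e^(−0.351×1.036) = 0.2877 × 27.6 × 0.6953 = 5.521 mg/L.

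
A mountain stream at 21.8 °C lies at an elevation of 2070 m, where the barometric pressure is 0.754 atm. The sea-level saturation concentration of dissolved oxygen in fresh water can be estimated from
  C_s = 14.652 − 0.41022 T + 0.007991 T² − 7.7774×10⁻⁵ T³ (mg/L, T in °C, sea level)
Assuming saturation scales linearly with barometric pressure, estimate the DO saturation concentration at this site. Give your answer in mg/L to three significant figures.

At sea level: C_s = 14.652 − 0.41022×21.8 + 0.007991×21.8² − 7.7774×10⁻⁵×21.8³ = 8.701 mg/L.
Pressure correction: C_s' = 8.701 × 0.754 = 6.561 mg/L.

C_s ≈ 6.56 mg/L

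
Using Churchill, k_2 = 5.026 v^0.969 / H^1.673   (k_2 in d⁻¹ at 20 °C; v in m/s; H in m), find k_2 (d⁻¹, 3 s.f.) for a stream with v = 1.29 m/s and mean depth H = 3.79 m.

k_2 ≈ 0.692 d⁻¹

k_2 = 5.026 × 1.29^0.969 / 3.79^1.673 = 5.026 × 1.280 / 9.291 = 0.6923 d⁻¹.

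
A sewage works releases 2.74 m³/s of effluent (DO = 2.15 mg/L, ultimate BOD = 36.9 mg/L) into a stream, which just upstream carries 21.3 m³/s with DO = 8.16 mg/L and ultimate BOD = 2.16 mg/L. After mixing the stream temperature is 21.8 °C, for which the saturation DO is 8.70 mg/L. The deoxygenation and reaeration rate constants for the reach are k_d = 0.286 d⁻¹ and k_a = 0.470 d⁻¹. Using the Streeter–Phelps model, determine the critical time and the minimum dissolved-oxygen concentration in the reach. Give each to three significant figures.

t_c ≈ 1.95 d; minimum DO ≈ 6.57 mg/L

Mixed DO = (21.3×8.16 + 2.74×2.15)/(21.3+2.74) = 179.7/24.04 = 7.475 mg/L.
Mixed L₀ = (21.3×2.16 + 2.74×36.9)/(24.04) = 147.1/24.04 = 6.120 mg/L.
Initial deficit D₀ = C_s − DO₀ = 8.70 − 7.475 = 1.225 mg/L.
t_c = (1/0.1840) ln[(0.470/0.286)(1 − 1.225×0.1840/(0.286×6.120))] = 5.435 × ln(1.432) = 1.950 d.
D_c = (0.286/0.470) × 6.120 × e^(−0.286×1.950) = 0.6085 × 6.120 × 0.5725 = 2.132 mg/L.
Minimum DO = 8.70 − 2.132 = 6.568 mg/L.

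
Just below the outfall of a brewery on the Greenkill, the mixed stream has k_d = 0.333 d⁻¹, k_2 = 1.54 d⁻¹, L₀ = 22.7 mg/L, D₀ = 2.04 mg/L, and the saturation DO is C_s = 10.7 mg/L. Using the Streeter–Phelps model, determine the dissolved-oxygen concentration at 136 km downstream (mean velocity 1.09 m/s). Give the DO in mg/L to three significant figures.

Travel time t = x/v = 136 km / (1.09 m/s) = 136000 m / 1.09 m/s = 124800 s = 1.444 d.
k_d L₀/(k_2−k_d) = 0.333×22.7/(1.54−0.333) = 7.559/1.207 = 6.263 mg/L.
e^(−k_d t) = e^(−0.333×1.444) = 0.6182; e^(−k_2 t) = e^(−1.54×1.444) = 0.1082.
D = 6.263 × (0.6182 − 0.1082) + 2.04 × 0.1082 = 3.194 + 0.2207 = 3.415 mg/L.
DO = C_s − D = 10.7 − 3.415 = 7.285 mg/L.

DO ≈ 7.29 mg/L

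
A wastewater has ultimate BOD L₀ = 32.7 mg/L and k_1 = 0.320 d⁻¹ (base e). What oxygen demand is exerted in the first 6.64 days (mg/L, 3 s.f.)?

y_t = L₀(1 − e^(−k_1 t)) = 32.7 × (1 − e^(−0.320×6.64))
= 32.7 × (1 − 0.1195) = 32.7 × 0.8805 = 28.79 mg/L.

y ≈ 28.8 mg/L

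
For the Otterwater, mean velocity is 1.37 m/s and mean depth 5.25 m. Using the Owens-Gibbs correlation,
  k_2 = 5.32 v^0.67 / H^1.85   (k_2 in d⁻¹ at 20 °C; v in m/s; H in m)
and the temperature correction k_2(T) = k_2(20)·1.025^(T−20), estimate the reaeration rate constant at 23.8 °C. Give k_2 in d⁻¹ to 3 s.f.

k_2 ≈ 0.336 d⁻¹

k_2(20) = 5.32 × 1.37^0.67 / 5.25^1.85 = 5.32 × 1.235 / 21.49 = 0.3056 d⁻¹.
k_2(23.8) = 0.3056 × 1.025^(23.8−20) = 0.3056 × 1.098 = 0.3357 d⁻¹.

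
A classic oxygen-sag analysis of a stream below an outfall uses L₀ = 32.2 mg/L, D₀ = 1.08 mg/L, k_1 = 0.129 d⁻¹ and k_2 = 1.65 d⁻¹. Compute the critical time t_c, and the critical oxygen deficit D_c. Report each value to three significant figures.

t_c ≈ 1.34 d; D_c ≈ 2.12 mg/L

t_c = [1/(k_2−k_1)] ln[(k_2/k_1)(1 − D₀(k_2−k_1)/(k_1 L₀))]
= [1/(1.65−0.129)] ln[(1.65/0.129)(1 − 1.08×1.521/(0.129×32.2))]
= (1/1.521) ln[12.79 × 0.6045] = 0.6575 × ln(7.732) = 0.6575 × 2.045 = 1.345 d.
D_c = (k_1/k_2) L₀ e^(−k_1 t_c) = (0.129/1.65) × 32.2 × e^(−0.129×1.345) = 0.07818 × 32.2 × 0.8407 = 2.117 mg/L.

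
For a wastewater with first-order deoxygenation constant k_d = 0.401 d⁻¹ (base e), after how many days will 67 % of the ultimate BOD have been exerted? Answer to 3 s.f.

t ≈ 2.76 d

y/L₀ = 1 − e^(−k_d t) = 0.67 ⇒ e^(−k_d t) = 0.330
t = −ln(0.330) / 0.401 = 1.109 / 0.401 = 2.765 d.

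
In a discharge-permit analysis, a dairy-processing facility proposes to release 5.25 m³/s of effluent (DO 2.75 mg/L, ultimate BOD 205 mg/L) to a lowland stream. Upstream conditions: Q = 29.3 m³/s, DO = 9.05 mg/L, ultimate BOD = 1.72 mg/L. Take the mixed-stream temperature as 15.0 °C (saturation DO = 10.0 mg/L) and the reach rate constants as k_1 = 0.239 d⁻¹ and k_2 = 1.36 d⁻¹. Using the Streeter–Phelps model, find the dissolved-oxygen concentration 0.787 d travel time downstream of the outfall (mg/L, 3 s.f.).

Mixed DO = (29.3×9.05 + 5.25×2.75)/(29.3+5.25) = 279.6/34.55 = 8.093 mg/L.
Mixed L₀ = (29.3×1.72 + 5.25×205)/(34.55) = 1127/34.55 = 32.61 mg/L.
Initial deficit D₀ = C_s − DO₀ = 10.0 − 8.093 = 1.907 mg/L.
D(0.787) = [0.239×32.61/(1.36−0.239)](e^(−0.239×0.787) − e^(−1.36×0.787)) + 1.907 e^(−1.36×0.787)
= 6.952 × (0.8285 − 0.3429) + 1.907 × 0.3429 = 4.030 mg/L.
DO = 10.0 − 4.030 = 5.970 mg/L.

DO ≈ 5.97 mg/L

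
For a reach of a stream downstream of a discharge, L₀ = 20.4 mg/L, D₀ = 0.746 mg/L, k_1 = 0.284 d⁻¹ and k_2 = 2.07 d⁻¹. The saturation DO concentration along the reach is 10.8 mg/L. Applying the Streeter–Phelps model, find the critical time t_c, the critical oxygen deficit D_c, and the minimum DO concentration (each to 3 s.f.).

t_c = [1/(k_2−k_1)] ln[(k_2/k_1)(1 − D₀(k_2−k_1)/(k_1 L₀))]
= [1/(2.07−0.284)] ln[(2.07/0.284)(1 − 0.746×1.786/(0.284×20.4))]
= (1/1.786) ln[7.289 × 0.7700] = 0.5599 × ln(5.613) = 0.5599 × 1.725 = 0.9658 d.
D_c = (k_1/k_2) L₀ e^(−k_1 t_c) = (0.284/2.07) × 20.4 × e^(−0.284×0.9658) = 0.1372 × 20.4 × 0.7601 = 2.127 mg/L.
Minimum DO = C_s − D_c = 10.8 − 2.127 = 8.673 mg/L.

t_c ≈ 0.966 d; D_c ≈ 2.13 mg/L; min DO ≈ 8.67 mg/L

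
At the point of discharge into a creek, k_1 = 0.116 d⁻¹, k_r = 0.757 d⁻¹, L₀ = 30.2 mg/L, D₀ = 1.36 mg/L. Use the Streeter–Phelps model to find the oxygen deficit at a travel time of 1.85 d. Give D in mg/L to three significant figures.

k_1 L₀/(k_r−k_1) = 0.116×30.2/(0.757−0.116) = 3.503/0.6410 = 5.465 mg/L.
e^(−k_1 t) = e^(−0.116×1.850) = 0.8069; e^(−k_r t) = e^(−0.757×1.850) = 0.2465.
D = 5.465 × (0.8069 − 0.2465) + 1.36 × 0.2465 = 3.063 + 0.3352 = 3.398 mg/L.

D ≈ 3.40 mg/L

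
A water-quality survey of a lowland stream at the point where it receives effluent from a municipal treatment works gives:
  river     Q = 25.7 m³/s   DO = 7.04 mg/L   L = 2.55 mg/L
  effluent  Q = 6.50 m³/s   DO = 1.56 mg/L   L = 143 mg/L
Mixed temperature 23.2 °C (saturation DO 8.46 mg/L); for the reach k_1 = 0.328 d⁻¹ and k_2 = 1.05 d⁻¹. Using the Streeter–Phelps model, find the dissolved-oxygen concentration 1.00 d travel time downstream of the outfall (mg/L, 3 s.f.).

Mixed DO = (25.7×7.04 + 6.50×1.56)/(25.7+6.50) = 191.1/32.20 = 5.934 mg/L.
Mixed L₀ = (25.7×2.55 + 6.50×143)/(32.20) = 995.0/32.20 = 30.90 mg/L.
Initial deficit D₀ = C_s − DO₀ = 8.46 − 5.934 = 2.526 mg/L.
D(1.00) = [0.328×30.90/(1.05−0.328)](e^(−0.328×1.00) − e^(−1.05×1.00)) + 2.526 e^(−1.05×1.00)
= 14.04 × (0.7204 − 0.3499) + 2.526 × 0.3499 = 6.084 mg/L.
DO = 8.46 − 6.084 = 2.376 mg/L.

DO ≈ 2.38 mg/L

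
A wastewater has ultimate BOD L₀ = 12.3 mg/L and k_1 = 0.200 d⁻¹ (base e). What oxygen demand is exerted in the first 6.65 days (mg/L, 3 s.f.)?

y ≈ 9.05 mg/L

y_t = L₀(1 − e^(−k_1 t)) = 12.3 × (1 − e^(−0.200×6.65))
= 12.3 × (1 − 0.2645) = 12.3 × 0.7355 = 9.047 mg/L.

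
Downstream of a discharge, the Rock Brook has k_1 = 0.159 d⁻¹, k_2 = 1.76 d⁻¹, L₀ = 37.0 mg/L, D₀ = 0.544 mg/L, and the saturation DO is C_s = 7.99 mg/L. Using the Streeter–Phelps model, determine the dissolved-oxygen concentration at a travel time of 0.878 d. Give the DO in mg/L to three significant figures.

DO ≈ 5.46 mg/L

k_1 L₀/(k_2−k_1) = 0.159×37.0/(1.76−0.159) = 5.883/1.601 = 3.675 mg/L.
e^(−k_1 t) = e^(−0.159×0.8780) = 0.8697; e^(−k_2 t) = e^(−1.76×0.8780) = 0.2133.
D = 3.675 × (0.8697 − 0.2133) + 0.544 × 0.2133 = 2.412 + 0.1160 = 2.528 mg/L.
DO = C_s − D = 7.99 − 2.528 = 5.462 mg/L.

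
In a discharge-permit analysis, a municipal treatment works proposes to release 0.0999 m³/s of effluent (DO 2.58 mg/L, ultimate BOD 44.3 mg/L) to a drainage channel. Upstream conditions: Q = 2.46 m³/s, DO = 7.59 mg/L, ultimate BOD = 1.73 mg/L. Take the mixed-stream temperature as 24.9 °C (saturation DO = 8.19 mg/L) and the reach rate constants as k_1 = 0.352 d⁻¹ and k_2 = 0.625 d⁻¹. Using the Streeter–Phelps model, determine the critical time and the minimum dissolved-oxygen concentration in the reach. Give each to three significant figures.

t_c ≈ 1.37 d; minimum DO ≈ 7.01 mg/L

Mixed DO = (2.46×7.59 + 0.0999×2.58)/(2.46+0.0999) = 18.93/2.560 = 7.394 mg/L.
Mixed L₀ = (2.46×1.73 + 0.0999×44.3)/(2.560) = 8.681/2.560 = 3.391 mg/L.
Initial deficit D₀ = C_s − DO₀ = 8.19 − 7.394 = 0.7955 mg/L.
t_c = (1/0.2730) ln[(0.625/0.352)(1 − 0.7955×0.2730/(0.352×3.391))] = 3.663 × ln(1.453) = 1.367 d.
D_c = (0.352/0.625) × 3.391 × e^(−0.352×1.367) = 0.5632 × 3.391 × 0.6180 = 1.180 mg/L.
Minimum DO = 8.19 − 1.180 = 7.010 mg/L.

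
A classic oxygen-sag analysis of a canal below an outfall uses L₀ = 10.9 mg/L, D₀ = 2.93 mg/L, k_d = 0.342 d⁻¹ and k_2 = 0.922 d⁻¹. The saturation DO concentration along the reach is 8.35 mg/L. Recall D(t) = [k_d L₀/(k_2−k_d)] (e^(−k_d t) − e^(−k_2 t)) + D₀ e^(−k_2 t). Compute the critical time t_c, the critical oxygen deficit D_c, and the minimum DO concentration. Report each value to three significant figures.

t_c ≈ 0.661 d; D_c ≈ 3.23 mg/L; min DO ≈ 5.12 mg/L

At the critical point dD/dt = 0, so k_d L₀ e^(−k_d t) = k_2 D. Substituting D(t) from the Streeter–Phelps equation and solving for t gives
t_c = ln[(k_2/k_d)(1 − D₀(k_2−k_d)/(k_d L₀))] / (k_2−k_d).
Here k_2−k_d = 0.5800 d⁻¹ and 1 − D₀(k_2−k_d)/(k_d L₀) = 1 − 2.93×0.5800/(0.342×10.9) = 0.5441, so
t_c = ln(2.696 × 0.5441) / 0.5800 = 0.3832 / 0.5800 = 0.6606 d.
L(t_c) = L₀ e^(−k_d t_c) = 10.9 × 0.7978 = 8.696 mg/L, and at the critical point k_2 D_c = k_d L, so D_c = (0.342/0.922) × 8.696 = 3.226 mg/L.
Minimum DO = C_s − D_c = 8.35 − 3.226 = 5.124 mg/L.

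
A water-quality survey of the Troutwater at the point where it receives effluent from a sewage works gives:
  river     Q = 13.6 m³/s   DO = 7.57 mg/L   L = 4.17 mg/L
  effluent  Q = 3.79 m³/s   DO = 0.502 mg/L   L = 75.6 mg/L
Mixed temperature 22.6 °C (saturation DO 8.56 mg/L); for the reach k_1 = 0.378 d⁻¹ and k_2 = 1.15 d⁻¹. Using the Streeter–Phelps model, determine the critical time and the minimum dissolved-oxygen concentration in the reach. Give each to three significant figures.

t_c ≈ 1.05 d; minimum DO ≈ 4.19 mg/L

Mixed DO = (13.6×7.57 + 3.79×0.502)/(13.6+3.79) = 104.9/17.39 = 6.030 mg/L.
Mixed L₀ = (13.6×4.17 + 3.79×75.6)/(17.39) = 343.2/17.39 = 19.74 mg/L.
Initial deficit D₀ = C_s − DO₀ = 8.56 − 6.030 = 2.530 mg/L.
t_c = (1/0.7720) ln[(1.15/0.378)(1 − 2.530×0.7720/(0.378×19.74))] = 1.295 × ln(2.246) = 1.048 d.
D_c = (0.378/1.15) × 19.74 × e^(−0.378×1.048) = 0.3287 × 19.74 × 0.6729 = 4.366 mg/L.
Minimum DO = 8.56 − 4.366 = 4.194 mg/L.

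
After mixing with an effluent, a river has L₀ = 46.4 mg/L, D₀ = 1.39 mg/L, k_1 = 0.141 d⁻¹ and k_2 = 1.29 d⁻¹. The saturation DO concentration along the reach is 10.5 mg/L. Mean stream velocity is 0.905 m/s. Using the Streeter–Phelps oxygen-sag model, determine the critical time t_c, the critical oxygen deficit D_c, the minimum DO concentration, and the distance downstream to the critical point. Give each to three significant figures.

t_c ≈ 1.68 d; D_c ≈ 4.00 mg/L; min DO ≈ 6.50 mg/L; x_c ≈ 132 km

At the critical point dD/dt = 0, so k_1 L₀ e^(−k_1 t) = k_2 D. Substituting D(t) from the Streeter–Phelps equation and solving for t gives
t_c = ln[(k_2/k_1)(1 − D₀(k_2−k_1)/(k_1 L₀))] / (k_2−k_1).
Here k_2−k_1 = 1.149 d⁻¹ and 1 − D₀(k_2−k_1)/(k_1 L₀) = 1 − 1.39×1.149/(0.141×46.4) = 0.7559, so
t_c = ln(9.149 × 0.7559) / 1.149 = 1.934 / 1.149 = 1.683 d.
L(t_c) = L₀ e^(−k_1 t_c) = 46.4 × 0.7888 = 36.60 mg/L, and at the critical point k_2 D_c = k_1 L, so D_c = (0.141/1.29) × 36.60 = 4.000 mg/L.
Minimum DO = C_s − D_c = 10.5 − 4.000 = 6.500 mg/L.
x_c = v t_c = 0.905 m/s × 1.683 d × 86400 s/d = 131600 m ≈ 132 km.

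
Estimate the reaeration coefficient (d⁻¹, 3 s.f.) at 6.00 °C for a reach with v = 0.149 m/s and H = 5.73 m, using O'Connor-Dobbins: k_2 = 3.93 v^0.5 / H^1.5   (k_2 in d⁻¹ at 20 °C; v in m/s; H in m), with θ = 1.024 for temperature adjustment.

k_2 ≈ 0.0794 d⁻¹

k_2(20) = 3.93 × 0.149^0.5 / 5.73^1.5 = 3.93 × 0.3860 / 13.72 = 0.1106 d⁻¹.
k_2(6.00) = 0.1106 × 1.024^(6.00−20) = 0.1106 × 0.7175 = 0.07935 d⁻¹.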